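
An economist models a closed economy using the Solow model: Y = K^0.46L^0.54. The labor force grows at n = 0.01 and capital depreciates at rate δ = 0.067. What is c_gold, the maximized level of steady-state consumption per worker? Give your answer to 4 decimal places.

n + δ = 0.01 + 0.067 = 0.077.
Golden rule sets MPK = n+δ: 0.46·k^(0.46−1) = 0.077, so k_gold = (0.46/0.077)^(1/0.54) ≈ 27.3862.
y_gold = 27.3862^0.46 ≈ 4.5842.
c_gold = y_gold − (n+δ)·k_gold = 4.5842 − 0.077·27.3862 ≈ 2.4755.

c_gold ≈ 2.4755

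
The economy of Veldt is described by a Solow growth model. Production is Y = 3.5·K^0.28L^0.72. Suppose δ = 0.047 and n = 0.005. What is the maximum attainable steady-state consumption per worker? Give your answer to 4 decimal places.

c_gold ≈ 7.8944

n + δ = 0.005 + 0.047 = 0.052.
Maximizing c = f(k) − (n+δ)·k gives f'(k) = n+δ, i.e. 0.28·3.5·k^(0.28−1) = 0.052, so k_gold = (0.28·3.5/0.052)^(1/0.72) ≈ 59.0395.
y_gold = 3.5·59.0395^0.28 ≈ 10.9645.
c_gold = y_gold − (n+δ)·k_gold = 10.9645 − 0.052·59.0395 ≈ 7.8944.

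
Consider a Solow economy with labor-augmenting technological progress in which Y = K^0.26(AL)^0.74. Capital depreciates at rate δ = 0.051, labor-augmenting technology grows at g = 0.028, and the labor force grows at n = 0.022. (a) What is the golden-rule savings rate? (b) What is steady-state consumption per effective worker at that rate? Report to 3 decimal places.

(a) s_gold = 0.260; (b) c_gold ≈ 1.032

Capital per effective worker breaks even when investment replaces (n + g + δ)·k; here n + g + δ = 0.101.
For Cobb-Douglas, s_gold equals capital's share: s_gold = 0.26.
Setting f'(k) = n+g+δ gives 0.26·k^(0.26−1) = 0.101, hence k_gold = (0.26/0.101)^(1/0.74) ≈ 3.5887.
y_gold = 3.5887^0.26 ≈ 1.3941; c_gold = (1−0.26)·y_gold ≈ 1.0316.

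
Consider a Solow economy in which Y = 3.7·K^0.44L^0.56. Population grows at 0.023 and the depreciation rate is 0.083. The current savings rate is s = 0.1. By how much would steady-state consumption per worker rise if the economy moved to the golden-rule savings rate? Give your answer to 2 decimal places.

Δc ≈ 8.83

The effective depreciation rate is n + δ = 0.023 + 0.083 = 0.106.
Current steady state (s = 0.1): k* = (0.1·3.7/0.106)^(1/0.56) ≈ 9.3209, y* = 3.7·9.3209^0.44 ≈ 9.8801, c* = (1−0.1)·9.8801 ≈ 8.8921.
Setting f'(k) = n+δ gives 0.44·3.7·k^(0.44−1) = 0.106, hence k_gold = (0.44·3.7/0.106)^(1/0.56) ≈ 131.3650.
y_gold = 3.7·131.3650^0.44 ≈ 31.6470, c_gold = y_gold − 0.106·k_gold ≈ 17.7223.
Gain: Δc = 17.7223 − 8.8921 ≈ 8.8302.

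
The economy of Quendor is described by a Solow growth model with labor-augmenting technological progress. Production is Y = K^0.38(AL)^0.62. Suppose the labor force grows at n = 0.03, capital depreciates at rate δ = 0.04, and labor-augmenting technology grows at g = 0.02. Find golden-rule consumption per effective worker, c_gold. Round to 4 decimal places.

The effective depreciation rate is n + g + δ = 0.03 + 0.02 + 0.04 = 0.09.
Maximizing c = f(k) − (n+g+δ)·k gives f'(k) = n+g+δ, i.e. 0.38·k^(0.38−1) = 0.09, so k_gold = (0.38/0.09)^(1/0.62) ≈ 10.2079.
y_gold = 10.2079^0.38 ≈ 2.4177.
c_gold = y_gold − (n+g+δ)·k_gold = 2.4177 − 0.09·10.2079 ≈ 1.4990.

c_gold ≈ 1.4990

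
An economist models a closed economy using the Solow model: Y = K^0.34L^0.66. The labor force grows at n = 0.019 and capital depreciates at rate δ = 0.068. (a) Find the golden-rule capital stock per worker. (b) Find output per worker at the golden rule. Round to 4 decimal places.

(a) k_gold ≈ 7.8869; (b) y_gold ≈ 2.0181

Capital per worker breaks even when investment replaces (n + δ)·k; here n + δ = 0.087.
Setting f'(k) = n+δ gives 0.34·k^(0.34−1) = 0.087, hence k_gold = (0.34/0.087)^(1/0.66) ≈ 7.8869.
y_gold = 7.8869^0.34 ≈ 2.0181.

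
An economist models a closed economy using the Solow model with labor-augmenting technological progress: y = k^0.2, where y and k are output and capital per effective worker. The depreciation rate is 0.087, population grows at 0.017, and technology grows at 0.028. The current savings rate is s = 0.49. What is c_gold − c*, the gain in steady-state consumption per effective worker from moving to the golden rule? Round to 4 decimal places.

The effective depreciation rate is n + g + δ = 0.017 + 0.028 + 0.087 = 0.132.
Current steady state (s = 0.49): k* = (0.49/0.132)^(1/0.8) ≈ 5.1526, y* = 5.1526^0.2 ≈ 1.3881, c* = (1−0.49)·1.3881 ≈ 0.7079.
Golden rule sets MPK = n+g+δ: 0.2·k^(0.2−1) = 0.132, so k_gold = (0.2/0.132)^(1/0.8) ≈ 1.6810.
y_gold = 1.6810^0.2 ≈ 1.1095, c_gold = y_gold − 0.132·k_gold ≈ 0.8876.
Gain: Δc = 0.8876 − 0.7079 ≈ 0.1797.

Δc ≈ 0.1797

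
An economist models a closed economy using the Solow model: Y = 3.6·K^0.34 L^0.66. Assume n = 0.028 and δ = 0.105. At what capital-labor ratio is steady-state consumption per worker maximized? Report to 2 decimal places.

Break-even investment rate: n + δ = 0.028 + 0.105 = 0.133.
Setting f'(k) = n+δ gives 0.34·3.6·k^(0.34−1) = 0.133, hence k_gold = (0.34·3.6/0.133)^(1/0.66) ≈ 28.8735.

k_gold ≈ 28.87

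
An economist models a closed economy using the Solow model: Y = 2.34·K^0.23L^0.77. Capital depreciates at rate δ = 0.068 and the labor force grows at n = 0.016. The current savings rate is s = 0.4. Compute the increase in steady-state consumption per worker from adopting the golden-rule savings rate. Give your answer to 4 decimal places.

The effective depreciation rate is n + δ = 0.016 + 0.068 = 0.084.
Current steady state (s = 0.4): k* = (0.4·2.34/0.084)^(1/0.77) ≈ 22.8947, y* = 2.34·22.8947^0.23 ≈ 4.8079, c* = (1−0.4)·4.8079 ≈ 2.8847.
Golden rule sets MPK = n+δ: 0.23·2.34·k^(0.23−1) = 0.084, so k_gold = (0.23·2.34/0.084)^(1/0.77) ≈ 11.1588.
y_gold = 2.34·11.1588^0.23 ≈ 4.0754, c_gold = y_gold − 0.084·k_gold ≈ 3.1380.
Gain: Δc = 3.1380 − 2.8847 ≈ 0.2533.

Δc ≈ 0.2533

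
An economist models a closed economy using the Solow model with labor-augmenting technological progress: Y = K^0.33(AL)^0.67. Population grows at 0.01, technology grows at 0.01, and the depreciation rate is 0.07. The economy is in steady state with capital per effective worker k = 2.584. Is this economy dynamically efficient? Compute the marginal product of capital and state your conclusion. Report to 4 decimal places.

Capital per effective worker breaks even when investment replaces (n + g + δ)·k; here n + g + δ = 0.09.
MPK = 0.33·k^(0.33−1) = 0.33·2.584^(-0.67) ≈ 0.1747.
MPK > 0.09, so the economy is dynamically efficient (under-saving).

dynamically efficient; MPK ≈ 0.1747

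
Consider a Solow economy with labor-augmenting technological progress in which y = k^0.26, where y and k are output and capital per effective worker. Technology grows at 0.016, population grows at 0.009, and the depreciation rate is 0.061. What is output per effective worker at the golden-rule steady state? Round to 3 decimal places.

n + g + δ = 0.009 + 0.016 + 0.061 = 0.086.
Maximizing c = f(k) − (n+g+δ)·k gives f'(k) = n+g+δ, i.e. 0.26·k^(0.26−1) = 0.086, so k_gold = (0.26/0.086)^(1/0.74) ≈ 4.4595.
Output: y_gold = k_gold^0.26 = 4.4595^0.26 ≈ 1.4751.

y_gold ≈ 1.475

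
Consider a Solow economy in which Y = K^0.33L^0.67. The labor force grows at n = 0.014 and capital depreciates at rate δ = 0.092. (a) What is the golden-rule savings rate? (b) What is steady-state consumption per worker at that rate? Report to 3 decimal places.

(a) s_gold = 0.330; (b) c_gold ≈ 1.172

n + δ = 0.014 + 0.092 = 0.106.
For Cobb-Douglas, s_gold equals capital's share: s_gold = 0.33.
Golden rule sets MPK = n+δ: 0.33·k^(0.33−1) = 0.106, so k_gold = (0.33/0.106)^(1/0.67) ≈ 5.4467.
y_gold = 5.4467^0.33 ≈ 1.7495; c_gold = (1−0.33)·y_gold ≈ 1.1722.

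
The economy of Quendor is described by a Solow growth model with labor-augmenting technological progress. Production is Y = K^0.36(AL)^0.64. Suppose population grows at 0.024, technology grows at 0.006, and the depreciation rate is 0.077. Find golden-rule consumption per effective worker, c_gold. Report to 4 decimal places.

The effective depreciation rate is n + g + δ = 0.024 + 0.006 + 0.077 = 0.107.
At the golden rule the marginal product of capital equals n+g+δ: 0.36·k^(0.36−1) = 0.107. Solving, k_gold = (0.36/0.107)^(1/0.64) ≈ 6.6575.
y_gold = 6.6575^0.36 ≈ 1.9788.
c_gold = y_gold − (n+g+δ)·k_gold = 1.9788 − 0.107·6.6575 ≈ 1.2664.

c_gold ≈ 1.2664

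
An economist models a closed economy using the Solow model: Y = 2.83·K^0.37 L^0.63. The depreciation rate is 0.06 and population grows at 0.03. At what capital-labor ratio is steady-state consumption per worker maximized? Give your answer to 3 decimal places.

k_gold ≈ 49.165

Break-even investment rate: n + δ = 0.03 + 0.06 = 0.09.
Setting f'(k) = n+δ gives 0.37·2.83·k^(0.37−1) = 0.09, hence k_gold = (0.37·2.83/0.09)^(1/0.63) ≈ 49.1654.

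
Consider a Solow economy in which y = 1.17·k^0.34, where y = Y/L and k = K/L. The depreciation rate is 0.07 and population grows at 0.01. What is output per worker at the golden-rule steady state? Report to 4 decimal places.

y_gold ≈ 2.6732

The effective depreciation rate is n + δ = 0.01 + 0.07 = 0.08.
Setting f'(k) = n+δ gives 0.34·1.17·k^(0.34−1) = 0.08, hence k_gold = (0.34·1.17/0.08)^(1/0.66) ≈ 11.3610.
Output: y_gold = 1.17·k_gold^0.34 = 1.17·11.3610^0.34 ≈ 2.6732.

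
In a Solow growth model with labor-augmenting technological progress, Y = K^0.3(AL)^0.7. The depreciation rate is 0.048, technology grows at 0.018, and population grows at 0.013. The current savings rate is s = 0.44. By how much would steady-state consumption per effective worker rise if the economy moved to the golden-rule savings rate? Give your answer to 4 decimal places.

The effective depreciation rate is n + g + δ = 0.013 + 0.018 + 0.048 = 0.079.
Current steady state (s = 0.44): k* = (0.44/0.079)^(1/0.7) ≈ 11.6269, y* = 11.6269^0.3 ≈ 2.0876, c* = (1−0.44)·2.0876 ≈ 1.1690.
Setting f'(k) = n+g+δ gives 0.3·k^(0.3−1) = 0.079, hence k_gold = (0.3/0.079)^(1/0.7) ≈ 6.7274.
y_gold = 6.7274^0.3 ≈ 1.7716, c_gold = y_gold − 0.079·k_gold ≈ 1.2401.
Gain: Δc = 1.2401 − 1.1690 ≈ 0.0711.

Δc ≈ 0.0711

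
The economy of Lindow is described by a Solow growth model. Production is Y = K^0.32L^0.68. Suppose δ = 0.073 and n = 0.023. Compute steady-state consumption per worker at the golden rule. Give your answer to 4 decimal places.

c_gold ≈ 1.1983

Break-even investment rate: n + δ = 0.023 + 0.073 = 0.096.
At the golden rule the marginal product of capital equals n+δ: 0.32·k^(0.32−1) = 0.096. Solving, k_gold = (0.32/0.096)^(1/0.68) ≈ 5.8741.
y_gold = 5.8741^0.32 ≈ 1.7622.
c_gold = y_gold − (n+δ)·k_gold = 1.7622 − 0.096·5.8741 ≈ 1.1983.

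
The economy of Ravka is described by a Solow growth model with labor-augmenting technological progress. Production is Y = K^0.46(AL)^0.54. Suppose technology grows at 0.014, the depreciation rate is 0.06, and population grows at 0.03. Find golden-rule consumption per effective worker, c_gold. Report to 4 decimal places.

c_gold ≈ 1.9163

The effective depreciation rate is n + g + δ = 0.03 + 0.014 + 0.06 = 0.104.
Setting f'(k) = n+g+δ gives 0.46·k^(0.46−1) = 0.104, hence k_gold = (0.46/0.104)^(1/0.54) ≈ 15.6959.
y_gold = 15.6959^0.46 ≈ 3.5486.
c_gold = y_gold − (n+g+δ)·k_gold = 3.5486 − 0.104·15.6959 ≈ 1.9163.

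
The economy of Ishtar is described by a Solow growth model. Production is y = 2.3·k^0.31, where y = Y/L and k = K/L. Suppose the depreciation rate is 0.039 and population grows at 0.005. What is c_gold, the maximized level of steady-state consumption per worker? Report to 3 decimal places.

Break-even investment rate: n + δ = 0.005 + 0.039 = 0.044.
Maximizing c = f(k) − (n+δ)·k gives f'(k) = n+δ, i.e. 0.31·2.3·k^(0.31−1) = 0.044, so k_gold = (0.31·2.3/0.044)^(1/0.69) ≈ 56.6366.
y_gold = 2.3·56.6366^0.31 ≈ 8.0387.
c_gold = y_gold − (n+δ)·k_gold = 8.0387 − 0.044·56.6366 ≈ 5.5467.

c_gold ≈ 5.547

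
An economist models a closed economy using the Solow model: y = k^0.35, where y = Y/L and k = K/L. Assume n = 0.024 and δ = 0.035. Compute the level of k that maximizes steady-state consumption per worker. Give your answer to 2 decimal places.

k_gold ≈ 15.47

Break-even investment rate: n + δ = 0.024 + 0.035 = 0.059.
Setting f'(k) = n+δ gives 0.35·k^(0.35−1) = 0.059, hence k_gold = (0.35/0.059)^(1/0.65) ≈ 15.4726.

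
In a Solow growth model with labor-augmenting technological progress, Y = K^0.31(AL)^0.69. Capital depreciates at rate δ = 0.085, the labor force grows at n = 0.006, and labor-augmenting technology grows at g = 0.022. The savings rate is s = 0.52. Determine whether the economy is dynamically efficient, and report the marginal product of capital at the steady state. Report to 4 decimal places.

Capital per effective worker breaks even when investment replaces (n + g + δ)·k; here n + g + δ = 0.113.
Steady-state k*: s·k^0.31 = 0.113·k gives k* = (0.52/0.113)^(1/0.69) ≈ 9.1361.
MPK = 0.31·9.1361^(-0.69) ≈ 0.0674.
MPK < n+g+δ = 0.113, so the economy is dynamically inefficient (over-saving).

dynamically inefficient; MPK ≈ 0.0674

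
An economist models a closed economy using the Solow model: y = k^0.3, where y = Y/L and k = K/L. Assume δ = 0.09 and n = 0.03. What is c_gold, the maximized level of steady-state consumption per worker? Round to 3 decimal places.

c_gold ≈ 1.037

Capital per worker breaks even when investment replaces (n + δ)·k; here n + δ = 0.12.
Golden rule sets MPK = n+δ: 0.3·k^(0.3−1) = 0.12, so k_gold = (0.3/0.12)^(1/0.7) ≈ 3.7024.
y_gold = 3.7024^0.3 ≈ 1.4810.
c_gold = y_gold − (n+δ)·k_gold = 1.4810 − 0.12·3.7024 ≈ 1.0367.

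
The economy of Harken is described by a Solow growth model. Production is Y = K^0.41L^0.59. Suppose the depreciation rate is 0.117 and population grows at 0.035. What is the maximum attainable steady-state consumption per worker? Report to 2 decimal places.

Capital per worker breaks even when investment replaces (n + δ)·k; here n + δ = 0.152.
At the golden rule the marginal product of capital equals n+δ: 0.41·k^(0.41−1) = 0.152. Solving, k_gold = (0.41/0.152)^(1/0.59) ≈ 5.3754.
y_gold = 5.3754^0.41 ≈ 1.9928.
c_gold = y_gold − (n+δ)·k_gold = 1.9928 − 0.152·5.3754 ≈ 1.1758.

c_gold ≈ 1.18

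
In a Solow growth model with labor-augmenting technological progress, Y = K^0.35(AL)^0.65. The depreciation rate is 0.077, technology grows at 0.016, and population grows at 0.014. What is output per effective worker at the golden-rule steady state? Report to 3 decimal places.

n + g + δ = 0.014 + 0.016 + 0.077 = 0.107.
At the golden rule the marginal product of capital equals n+g+δ: 0.35·k^(0.35−1) = 0.107. Solving, k_gold = (0.35/0.107)^(1/0.65) ≈ 6.1919.
Output: y_gold = k_gold^0.35 = 6.1919^0.35 ≈ 1.8929.

y_gold ≈ 1.893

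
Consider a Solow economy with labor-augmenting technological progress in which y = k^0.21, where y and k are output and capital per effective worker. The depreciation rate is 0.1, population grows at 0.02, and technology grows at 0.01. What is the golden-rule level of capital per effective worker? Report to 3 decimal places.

The effective depreciation rate is n + g + δ = 0.02 + 0.01 + 0.1 = 0.13.
Golden rule sets MPK = n+g+δ: 0.21·k^(0.21−1) = 0.13, so k_gold = (0.21/0.13)^(1/0.79) ≈ 1.8350.

k_gold ≈ 1.835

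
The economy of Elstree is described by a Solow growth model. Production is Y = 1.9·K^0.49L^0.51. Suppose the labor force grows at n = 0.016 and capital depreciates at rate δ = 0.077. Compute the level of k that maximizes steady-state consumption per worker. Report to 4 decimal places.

k_gold ≈ 91.5587

The effective depreciation rate is n + δ = 0.016 + 0.077 = 0.093.
Golden rule sets MPK = n+δ: 0.49·1.9·k^(0.49−1) = 0.093, so k_gold = (0.49·1.9/0.093)^(1/0.51) ≈ 91.5587.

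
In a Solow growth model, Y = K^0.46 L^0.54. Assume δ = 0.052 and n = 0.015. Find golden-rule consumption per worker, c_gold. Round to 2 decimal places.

Capital per worker breaks even when investment replaces (n + δ)·k; here n + δ = 0.067.
Maximizing c = f(k) − (n+δ)·k gives f'(k) = n+δ, i.e. 0.46·k^(0.46−1) = 0.067, so k_gold = (0.46/0.067)^(1/0.54) ≈ 35.4334.
y_gold = 35.4334^0.46 ≈ 5.1610.
c_gold = y_gold − (n+δ)·k_gold = 5.1610 − 0.067·35.4334 ≈ 2.7869.

c_gold ≈ 2.79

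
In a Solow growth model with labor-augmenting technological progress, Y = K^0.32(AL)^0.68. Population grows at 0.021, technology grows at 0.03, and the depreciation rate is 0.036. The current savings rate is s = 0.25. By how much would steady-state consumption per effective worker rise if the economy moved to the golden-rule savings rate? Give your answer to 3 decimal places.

Break-even investment rate: n + g + δ = 0.021 + 0.03 + 0.036 = 0.087.
Current steady state (s = 0.25): k* = (0.25/0.087)^(1/0.68) ≈ 4.7222, y* = 4.7222^0.32 ≈ 1.6433, c* = (1−0.25)·1.6433 ≈ 1.2325.
Maximizing c = f(k) − (n+g+δ)·k gives f'(k) = n+g+δ, i.e. 0.32·k^(0.32−1) = 0.087, so k_gold = (0.32/0.087)^(1/0.68) ≈ 6.7891.
y_gold = 6.7891^0.32 ≈ 1.8458, c_gold = y_gold − 0.087·k_gold ≈ 1.2551.
Gain: Δc = 1.2551 − 1.2325 ≈ 0.0226.

Δc ≈ 0.023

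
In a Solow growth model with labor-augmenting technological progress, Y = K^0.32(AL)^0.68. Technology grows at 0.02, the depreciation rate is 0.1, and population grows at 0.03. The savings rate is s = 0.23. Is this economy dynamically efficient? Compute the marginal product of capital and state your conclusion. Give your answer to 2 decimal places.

dynamically efficient; MPK ≈ 0.21

Break-even investment rate: n + g + δ = 0.03 + 0.02 + 0.1 = 0.15.
Steady-state k*: s·k^0.32 = 0.15·k gives k* = (0.23/0.15)^(1/0.68) ≈ 1.8750.
MPK = 0.32·1.8750^(-0.68) ≈ 0.2087.
MPK > n+g+δ = 0.15, so the economy is dynamically efficient (under-saving).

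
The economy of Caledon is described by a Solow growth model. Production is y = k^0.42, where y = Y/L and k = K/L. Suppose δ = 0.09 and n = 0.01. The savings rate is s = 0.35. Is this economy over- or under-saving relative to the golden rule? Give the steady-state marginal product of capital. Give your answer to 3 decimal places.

The effective depreciation rate is n + δ = 0.01 + 0.09 = 0.1.
Steady-state k*: s·k^0.42 = 0.1·k gives k* = (0.35/0.1)^(1/0.58) ≈ 8.6706.
MPK = 0.42·8.6706^(-0.58) ≈ 0.1200.
MPK > n+δ = 0.1, so the economy is dynamically efficient (under-saving).

under-saving; MPK ≈ 0.120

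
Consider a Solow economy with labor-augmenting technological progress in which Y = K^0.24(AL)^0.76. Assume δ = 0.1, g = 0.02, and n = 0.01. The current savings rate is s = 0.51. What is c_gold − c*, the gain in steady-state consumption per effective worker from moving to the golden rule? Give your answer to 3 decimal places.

n + g + δ = 0.01 + 0.02 + 0.1 = 0.13.
Current steady state (s = 0.51): k* = (0.51/0.13)^(1/0.76) ≈ 6.0407, y* = 6.0407^0.24 ≈ 1.5398, c* = (1−0.51)·1.5398 ≈ 0.7545.
Golden rule sets MPK = n+g+δ: 0.24·k^(0.24−1) = 0.13, so k_gold = (0.24/0.13)^(1/0.76) ≈ 2.2405.
y_gold = 2.2405^0.24 ≈ 1.2136, c_gold = y_gold − 0.13·k_gold ≈ 0.9224.
Gain: Δc = 0.9224 − 0.7545 ≈ 0.1679.

Δc ≈ 0.168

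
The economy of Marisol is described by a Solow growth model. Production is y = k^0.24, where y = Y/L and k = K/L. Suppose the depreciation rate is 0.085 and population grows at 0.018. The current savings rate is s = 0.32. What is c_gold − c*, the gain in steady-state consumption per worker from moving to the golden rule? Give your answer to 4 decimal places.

Capital per worker breaks even when investment replaces (n + δ)·k; here n + δ = 0.103.
Current steady state (s = 0.32): k* = (0.32/0.103)^(1/0.76) ≈ 4.4441, y* = 4.4441^0.24 ≈ 1.4304, c* = (1−0.32)·1.4304 ≈ 0.9727.
Maximizing c = f(k) − (n+δ)·k gives f'(k) = n+δ, i.e. 0.24·k^(0.24−1) = 0.103, so k_gold = (0.24/0.103)^(1/0.76) ≈ 3.0436.
y_gold = 3.0436^0.24 ≈ 1.3062, c_gold = y_gold − 0.103·k_gold ≈ 0.9927.
Gain: Δc = 0.9927 − 0.9727 ≈ 0.0200.

Δc ≈ 0.0200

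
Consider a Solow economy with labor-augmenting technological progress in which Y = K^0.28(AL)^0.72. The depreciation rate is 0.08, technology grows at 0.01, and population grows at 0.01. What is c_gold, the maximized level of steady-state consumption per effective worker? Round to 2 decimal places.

c_gold ≈ 1.07

Capital per effective worker breaks even when investment replaces (n + g + δ)·k; here n + g + δ = 0.1.
At the golden rule the marginal product of capital equals n+g+δ: 0.28·k^(0.28−1) = 0.1. Solving, k_gold = (0.28/0.1)^(1/0.72) ≈ 4.1788.
y_gold = 4.1788^0.28 ≈ 1.4924.
c_gold = y_gold − (n+g+δ)·k_gold = 1.4924 − 0.1·4.1788 ≈ 1.0746.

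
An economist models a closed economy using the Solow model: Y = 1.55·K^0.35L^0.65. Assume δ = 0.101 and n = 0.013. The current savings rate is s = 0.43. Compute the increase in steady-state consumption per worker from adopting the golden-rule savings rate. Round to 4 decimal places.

The effective depreciation rate is n + δ = 0.013 + 0.101 = 0.114.
Current steady state (s = 0.43): k* = (0.43·1.55/0.114)^(1/0.65) ≈ 15.1300, y* = 1.55·15.1300^0.35 ≈ 4.0112, c* = (1−0.43)·4.0112 ≈ 2.2864.
Setting f'(k) = n+δ gives 0.35·1.55·k^(0.35−1) = 0.114, hence k_gold = (0.35·1.55/0.114)^(1/0.65) ≈ 11.0230.
y_gold = 1.55·11.0230^0.35 ≈ 3.5903, c_gold = y_gold − 0.114·k_gold ≈ 2.3337.
Gain: Δc = 2.3337 − 2.2864 ≈ 0.0473.

Δc ≈ 0.0473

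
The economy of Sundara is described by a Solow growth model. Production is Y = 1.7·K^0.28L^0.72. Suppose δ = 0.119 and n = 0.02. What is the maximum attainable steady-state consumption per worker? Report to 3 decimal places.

The effective depreciation rate is n + δ = 0.02 + 0.119 = 0.139.
At the golden rule the marginal product of capital equals n+δ: 0.28·1.7·k^(0.28−1) = 0.139. Solving, k_gold = (0.28·1.7/0.139)^(1/0.72) ≈ 5.5270.
y_gold = 1.7·5.5270^0.28 ≈ 2.7438.
c_gold = y_gold − (n+δ)·k_gold = 2.7438 − 0.139·5.5270 ≈ 1.9755.

c_gold ≈ 1.976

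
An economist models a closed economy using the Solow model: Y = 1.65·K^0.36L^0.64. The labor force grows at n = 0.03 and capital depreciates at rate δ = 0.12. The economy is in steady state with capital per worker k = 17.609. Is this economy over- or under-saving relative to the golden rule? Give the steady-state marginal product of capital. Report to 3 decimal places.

over-saving; MPK ≈ 0.095

n + δ = 0.03 + 0.12 = 0.15.
MPK = 0.36·1.65·k^(0.36−1) = 0.36·1.65·17.609^(-0.64) ≈ 0.0947.
MPK < 0.15, so the economy is dynamically inefficient (over-saving).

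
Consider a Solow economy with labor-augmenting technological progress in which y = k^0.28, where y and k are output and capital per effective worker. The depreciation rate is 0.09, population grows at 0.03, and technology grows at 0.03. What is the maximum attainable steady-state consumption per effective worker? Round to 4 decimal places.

c_gold ≈ 0.9178

Break-even investment rate: n + g + δ = 0.03 + 0.03 + 0.09 = 0.15.
Maximizing c = f(k) − (n+g+δ)·k gives f'(k) = n+g+δ, i.e. 0.28·k^(0.28−1) = 0.15, so k_gold = (0.28/0.15)^(1/0.72) ≈ 2.3795.
y_gold = 2.3795^0.28 ≈ 1.2747.
c_gold = y_gold − (n+g+δ)·k_gold = 1.2747 − 0.15·2.3795 ≈ 0.9178.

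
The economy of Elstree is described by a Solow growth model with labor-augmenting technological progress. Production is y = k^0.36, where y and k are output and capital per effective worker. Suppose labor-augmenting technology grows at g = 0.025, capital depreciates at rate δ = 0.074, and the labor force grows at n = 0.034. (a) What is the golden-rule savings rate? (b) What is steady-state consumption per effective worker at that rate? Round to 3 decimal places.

Break-even investment rate: n + g + δ = 0.034 + 0.025 + 0.074 = 0.133.
For Cobb-Douglas, s_gold equals capital's share: s_gold = 0.36.
Setting f'(k) = n+g+δ gives 0.36·k^(0.36−1) = 0.133, hence k_gold = (0.36/0.133)^(1/0.64) ≈ 4.7392.
y_gold = 4.7392^0.36 ≈ 1.7509; c_gold = (1−0.36)·y_gold ≈ 1.1206.

(a) s_gold = 0.360; (b) c_gold ≈ 1.121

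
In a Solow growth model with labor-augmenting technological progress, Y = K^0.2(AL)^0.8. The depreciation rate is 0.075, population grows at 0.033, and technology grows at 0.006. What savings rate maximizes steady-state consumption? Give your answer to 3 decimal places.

Break-even investment rate: n + g + δ = 0.033 + 0.006 + 0.075 = 0.114.
At the golden rule MPK = n+g+δ, and in any Cobb-Douglas steady state s = (n+g+δ)·k/y = MPK·k/y = capital's share 0.2.

s_gold = 0.200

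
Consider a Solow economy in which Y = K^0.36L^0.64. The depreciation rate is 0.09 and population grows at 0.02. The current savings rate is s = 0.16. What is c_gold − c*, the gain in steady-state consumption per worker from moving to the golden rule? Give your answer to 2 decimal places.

Break-even investment rate: n + δ = 0.02 + 0.09 = 0.11.
Current steady state (s = 0.16): k* = (0.16/0.11)^(1/0.64) ≈ 1.7958, y* = 1.7958^0.36 ≈ 1.2346, c* = (1−0.16)·1.2346 ≈ 1.0371.
Maximizing c = f(k) − (n+δ)·k gives f'(k) = n+δ, i.e. 0.36·k^(0.36−1) = 0.11, so k_gold = (0.36/0.11)^(1/0.64) ≈ 6.3760.
y_gold = 6.3760^0.36 ≈ 1.9482, c_gold = y_gold − 0.11·k_gold ≈ 1.2469.
Gain: Δc = 1.2469 − 1.0371 ≈ 0.2098.

Δc ≈ 0.21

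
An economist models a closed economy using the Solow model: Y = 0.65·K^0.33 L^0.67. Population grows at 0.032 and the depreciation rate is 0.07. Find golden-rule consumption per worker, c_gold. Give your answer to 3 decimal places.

c_gold ≈ 0.628

Capital per worker breaks even when investment replaces (n + δ)·k; here n + δ = 0.102.
Setting f'(k) = n+δ gives 0.33·0.65·k^(0.33−1) = 0.102, hence k_gold = (0.33·0.65/0.102)^(1/0.67) ≈ 3.0327.
y_gold = 0.65·3.0327^0.33 ≈ 0.9374.
c_gold = y_gold − (n+δ)·k_gold = 0.9374 − 0.102·3.0327 ≈ 0.6280.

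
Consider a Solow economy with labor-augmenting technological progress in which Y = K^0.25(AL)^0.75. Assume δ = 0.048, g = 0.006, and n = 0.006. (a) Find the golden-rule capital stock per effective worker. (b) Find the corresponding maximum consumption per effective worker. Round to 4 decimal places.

(a) k_gold ≈ 6.7048; (b) c_gold ≈ 1.2069

Break-even investment rate: n + g + δ = 0.006 + 0.006 + 0.048 = 0.06.
Maximizing c = f(k) − (n+g+δ)·k gives f'(k) = n+g+δ, i.e. 0.25·k^(0.25−1) = 0.06, so k_gold = (0.25/0.06)^(1/0.75) ≈ 6.7048.
y_gold = 6.7048^0.25 ≈ 1.6091; c_gold = y_gold − 0.06·k_gold ≈ 1.2069.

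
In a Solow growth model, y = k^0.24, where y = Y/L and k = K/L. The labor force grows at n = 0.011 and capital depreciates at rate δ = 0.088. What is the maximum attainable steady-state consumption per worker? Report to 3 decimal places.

c_gold ≈ 1.005

n + δ = 0.011 + 0.088 = 0.099.
Golden rule sets MPK = n+δ: 0.24·k^(0.24−1) = 0.099, so k_gold = (0.24/0.099)^(1/0.76) ≈ 3.2064.
y_gold = 3.2064^0.24 ≈ 1.3227.
c_gold = y_gold − (n+δ)·k_gold = 1.3227 − 0.099·3.2064 ≈ 1.0052.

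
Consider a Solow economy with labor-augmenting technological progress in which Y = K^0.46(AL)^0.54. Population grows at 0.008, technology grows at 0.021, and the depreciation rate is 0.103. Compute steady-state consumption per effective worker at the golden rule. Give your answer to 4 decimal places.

c_gold ≈ 1.5641

The effective depreciation rate is n + g + δ = 0.008 + 0.021 + 0.103 = 0.132.
Setting f'(k) = n+g+δ gives 0.46·k^(0.46−1) = 0.132, hence k_gold = (0.46/0.132)^(1/0.54) ≈ 10.0936.
y_gold = 10.0936^0.46 ≈ 2.8964.
c_gold = y_gold − (n+g+δ)·k_gold = 2.8964 − 0.132·10.0936 ≈ 1.5641.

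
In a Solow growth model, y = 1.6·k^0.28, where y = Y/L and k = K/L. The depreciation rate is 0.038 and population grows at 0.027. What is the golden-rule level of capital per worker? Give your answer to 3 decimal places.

n + δ = 0.027 + 0.038 = 0.065.
Maximizing c = f(k) − (n+δ)·k gives f'(k) = n+δ, i.e. 0.28·1.6·k^(0.28−1) = 0.065, so k_gold = (0.28·1.6/0.065)^(1/0.72) ≈ 14.6014.

k_gold ≈ 14.601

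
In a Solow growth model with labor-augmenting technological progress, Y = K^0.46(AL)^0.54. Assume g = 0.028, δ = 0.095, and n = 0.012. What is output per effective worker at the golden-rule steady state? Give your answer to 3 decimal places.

Capital per effective worker breaks even when investment replaces (n + g + δ)·k; here n + g + δ = 0.135.
Maximizing c = f(k) − (n+g+δ)·k gives f'(k) = n+g+δ, i.e. 0.46·k^(0.46−1) = 0.135, so k_gold = (0.46/0.135)^(1/0.54) ≈ 9.6821.
Output: y_gold = k_gold^0.46 = 9.6821^0.46 ≈ 2.8415.

y_gold ≈ 2.841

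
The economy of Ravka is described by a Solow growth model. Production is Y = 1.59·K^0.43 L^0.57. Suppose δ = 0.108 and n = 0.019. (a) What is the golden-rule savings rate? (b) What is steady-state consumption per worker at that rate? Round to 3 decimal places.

(a) s_gold = 0.430; (b) c_gold ≈ 3.227

Break-even investment rate: n + δ = 0.019 + 0.108 = 0.127.
For Cobb-Douglas, s_gold equals capital's share: s_gold = 0.43.
Golden rule sets MPK = n+δ: 0.43·1.59·k^(0.43−1) = 0.127, so k_gold = (0.43·1.59/0.127)^(1/0.57) ≈ 19.1675.
y_gold = 1.59·19.1675^0.43 ≈ 5.6611; c_gold = (1−0.43)·y_gold ≈ 3.2268.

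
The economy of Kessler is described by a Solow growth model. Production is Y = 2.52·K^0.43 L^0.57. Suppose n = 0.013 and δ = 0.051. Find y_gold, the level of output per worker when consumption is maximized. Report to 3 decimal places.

n + δ = 0.013 + 0.051 = 0.064.
Maximizing c = f(k) − (n+δ)·k gives f'(k) = n+δ, i.e. 0.43·2.52·k^(0.43−1) = 0.064, so k_gold = (0.43·2.52/0.064)^(1/0.57) ≈ 143.0852.
Output: y_gold = 2.52·k_gold^0.43 = 2.52·143.0852^0.43 ≈ 21.2964.

y_gold ≈ 21.296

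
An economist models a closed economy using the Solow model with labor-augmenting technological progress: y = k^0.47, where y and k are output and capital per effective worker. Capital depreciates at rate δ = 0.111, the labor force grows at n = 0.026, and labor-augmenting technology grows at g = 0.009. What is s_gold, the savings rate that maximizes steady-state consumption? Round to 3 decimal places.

s_gold = 0.470

n + g + δ = 0.026 + 0.009 + 0.111 = 0.146.
At the golden rule MPK = n+g+δ, and in any Cobb-Douglas steady state s = (n+g+δ)·k/y = MPK·k/y = capital's share 0.47.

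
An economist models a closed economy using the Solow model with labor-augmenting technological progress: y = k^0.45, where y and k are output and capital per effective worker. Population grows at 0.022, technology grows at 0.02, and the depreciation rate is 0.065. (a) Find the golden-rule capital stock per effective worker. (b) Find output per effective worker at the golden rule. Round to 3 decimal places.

(a) k_gold ≈ 13.622; (b) y_gold ≈ 3.239

Capital per effective worker breaks even when investment replaces (n + g + δ)·k; here n + g + δ = 0.107.
Setting f'(k) = n+g+δ gives 0.45·k^(0.45−1) = 0.107, hence k_gold = (0.45/0.107)^(1/0.55) ≈ 13.6218.
y_gold = 13.6218^0.45 ≈ 3.2390.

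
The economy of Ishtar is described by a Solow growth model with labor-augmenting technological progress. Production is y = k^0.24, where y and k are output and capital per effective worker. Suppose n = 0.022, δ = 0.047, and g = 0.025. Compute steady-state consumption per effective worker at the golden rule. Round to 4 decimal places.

Capital per effective worker breaks even when investment replaces (n + g + δ)·k; here n + g + δ = 0.094.
Maximizing c = f(k) − (n+g+δ)·k gives f'(k) = n+g+δ, i.e. 0.24·k^(0.24−1) = 0.094, so k_gold = (0.24/0.094)^(1/0.76) ≈ 3.4327.
y_gold = 3.4327^0.24 ≈ 1.3445.
c_gold = y_gold − (n+g+δ)·k_gold = 1.3445 − 0.094·3.4327 ≈ 1.0218.

c_gold ≈ 1.0218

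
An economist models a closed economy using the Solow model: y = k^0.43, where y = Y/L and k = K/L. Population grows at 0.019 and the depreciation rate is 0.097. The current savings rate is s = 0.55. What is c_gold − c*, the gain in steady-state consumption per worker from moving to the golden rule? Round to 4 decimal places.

Break-even investment rate: n + δ = 0.019 + 0.097 = 0.116.
Current steady state (s = 0.55): k* = (0.55/0.116)^(1/0.57) ≈ 15.3390, y* = 15.3390^0.43 ≈ 3.2351, c* = (1−0.55)·3.2351 ≈ 1.4558.
Golden rule sets MPK = n+δ: 0.43·k^(0.43−1) = 0.116, so k_gold = (0.43/0.116)^(1/0.57) ≈ 9.9601.
y_gold = 9.9601^0.43 ≈ 2.6869, c_gold = y_gold − 0.116·k_gold ≈ 1.5315.
Gain: Δc = 1.5315 − 1.4558 ≈ 0.0757.

Δc ≈ 0.0757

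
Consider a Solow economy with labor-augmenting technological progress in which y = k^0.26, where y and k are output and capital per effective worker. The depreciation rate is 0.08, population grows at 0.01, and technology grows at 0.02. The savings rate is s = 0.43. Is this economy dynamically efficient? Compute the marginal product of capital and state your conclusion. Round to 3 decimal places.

dynamically inefficient; MPK ≈ 0.067

Break-even investment rate: n + g + δ = 0.01 + 0.02 + 0.08 = 0.11.
Steady-state k*: s·k^0.26 = 0.11·k gives k* = (0.43/0.11)^(1/0.74) ≈ 6.3111.
MPK = 0.26·6.3111^(-0.74) ≈ 0.0665.
MPK < n+g+δ = 0.11, so the economy is dynamically inefficient (over-saving).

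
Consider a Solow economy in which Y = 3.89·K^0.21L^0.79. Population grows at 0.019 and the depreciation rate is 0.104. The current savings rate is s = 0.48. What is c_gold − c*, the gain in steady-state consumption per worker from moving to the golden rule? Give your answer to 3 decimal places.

Break-even investment rate: n + δ = 0.019 + 0.104 = 0.123.
Current steady state (s = 0.48): k* = (0.48·3.89/0.123)^(1/0.79) ≈ 31.2823, y* = 3.89·31.2823^0.21 ≈ 8.0161, c* = (1−0.48)·8.0161 ≈ 4.1684.
Setting f'(k) = n+δ gives 0.21·3.89·k^(0.21−1) = 0.123, hence k_gold = (0.21·3.89/0.123)^(1/0.79) ≈ 10.9860.
y_gold = 3.89·10.9860^0.21 ≈ 6.4347, c_gold = y_gold − 0.123·k_gold ≈ 5.0834.
Gain: Δc = 5.0834 − 4.1684 ≈ 0.9150.

Δc ≈ 0.915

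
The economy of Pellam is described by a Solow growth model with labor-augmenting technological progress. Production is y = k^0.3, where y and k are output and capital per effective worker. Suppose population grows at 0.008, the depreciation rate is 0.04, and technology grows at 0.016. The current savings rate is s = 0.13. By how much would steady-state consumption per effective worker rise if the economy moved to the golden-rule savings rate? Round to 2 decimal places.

Δc ≈ 0.18

n + g + δ = 0.008 + 0.016 + 0.04 = 0.064.
Current steady state (s = 0.13): k* = (0.13/0.064)^(1/0.7) ≈ 2.7521, y* = 2.7521^0.3 ≈ 1.3549, c* = (1−0.13)·1.3549 ≈ 1.1787.
Golden rule sets MPK = n+g+δ: 0.3·k^(0.3−1) = 0.064, so k_gold = (0.3/0.064)^(1/0.7) ≈ 9.0884.
y_gold = 9.0884^0.3 ≈ 1.9389, c_gold = y_gold − 0.064·k_gold ≈ 1.3572.
Gain: Δc = 1.3572 − 1.1787 ≈ 0.1785.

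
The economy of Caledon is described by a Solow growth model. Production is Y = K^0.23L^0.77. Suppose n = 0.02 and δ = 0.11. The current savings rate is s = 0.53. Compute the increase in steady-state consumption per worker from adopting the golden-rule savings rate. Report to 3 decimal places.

The effective depreciation rate is n + δ = 0.02 + 0.11 = 0.13.
Current steady state (s = 0.53): k* = (0.53/0.13)^(1/0.77) ≈ 6.2035, y* = 6.2035^0.23 ≈ 1.5216, c* = (1−0.53)·1.5216 ≈ 0.7152.
Maximizing c = f(k) − (n+δ)·k gives f'(k) = n+δ, i.e. 0.23·k^(0.23−1) = 0.13, so k_gold = (0.23/0.13)^(1/0.77) ≈ 2.0980.
y_gold = 2.0980^0.23 ≈ 1.1858, c_gold = y_gold − 0.13·k_gold ≈ 0.9131.
Gain: Δc = 0.9131 − 0.7152 ≈ 0.1979.

Δc ≈ 0.198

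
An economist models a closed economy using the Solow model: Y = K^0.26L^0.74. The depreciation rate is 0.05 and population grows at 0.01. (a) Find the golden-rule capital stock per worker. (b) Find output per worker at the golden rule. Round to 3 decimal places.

(a) k_gold ≈ 7.254; (b) y_gold ≈ 1.674

The effective depreciation rate is n + δ = 0.01 + 0.05 = 0.06.
Setting f'(k) = n+δ gives 0.26·k^(0.26−1) = 0.06, hence k_gold = (0.26/0.06)^(1/0.74) ≈ 7.2539.
y_gold = 7.2539^0.26 ≈ 1.6740.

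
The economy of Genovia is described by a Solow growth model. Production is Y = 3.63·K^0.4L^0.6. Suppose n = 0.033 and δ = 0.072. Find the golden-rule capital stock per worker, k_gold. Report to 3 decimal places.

k_gold ≈ 79.670

Capital per worker breaks even when investment replaces (n + δ)·k; here n + δ = 0.105.
Maximizing c = f(k) − (n+δ)·k gives f'(k) = n+δ, i.e. 0.4·3.63·k^(0.4−1) = 0.105, so k_gold = (0.4·3.63/0.105)^(1/0.6) ≈ 79.6701.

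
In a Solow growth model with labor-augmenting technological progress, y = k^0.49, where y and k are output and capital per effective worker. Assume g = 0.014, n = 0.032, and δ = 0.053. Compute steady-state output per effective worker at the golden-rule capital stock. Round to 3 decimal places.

Capital per effective worker breaks even when investment replaces (n + g + δ)·k; here n + g + δ = 0.099.
Golden rule sets MPK = n+g+δ: 0.49·k^(0.49−1) = 0.099, so k_gold = (0.49/0.099)^(1/0.51) ≈ 23.0083.
Output: y_gold = k_gold^0.49 = 23.0083^0.49 ≈ 4.6486.

y_gold ≈ 4.649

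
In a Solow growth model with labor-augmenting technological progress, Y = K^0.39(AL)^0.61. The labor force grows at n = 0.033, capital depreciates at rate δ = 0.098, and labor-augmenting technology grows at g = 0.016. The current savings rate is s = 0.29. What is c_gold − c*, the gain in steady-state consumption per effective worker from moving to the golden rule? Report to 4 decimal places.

Δc ≈ 0.0420

Capital per effective worker breaks even when investment replaces (n + g + δ)·k; here n + g + δ = 0.147.
Current steady state (s = 0.29): k* = (0.29/0.147)^(1/0.61) ≈ 3.0461, y* = 3.0461^0.39 ≈ 1.5440, c* = (1−0.29)·1.5440 ≈ 1.0963.
Golden rule sets MPK = n+g+δ: 0.39·k^(0.39−1) = 0.147, so k_gold = (0.39/0.147)^(1/0.61) ≈ 4.9507.
y_gold = 4.9507^0.39 ≈ 1.8660, c_gold = y_gold − 0.147·k_gold ≈ 1.1383.
Gain: Δc = 1.1383 − 1.0963 ≈ 0.0420.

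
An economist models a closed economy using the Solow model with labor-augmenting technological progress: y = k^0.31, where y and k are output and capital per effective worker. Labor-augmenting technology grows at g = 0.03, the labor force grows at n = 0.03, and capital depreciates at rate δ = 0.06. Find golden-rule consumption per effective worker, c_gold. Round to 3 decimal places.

Break-even investment rate: n + g + δ = 0.03 + 0.03 + 0.06 = 0.12.
Maximizing c = f(k) − (n+g+δ)·k gives f'(k) = n+g+δ, i.e. 0.31·k^(0.31−1) = 0.12, so k_gold = (0.31/0.12)^(1/0.69) ≈ 3.9570.
y_gold = 3.9570^0.31 ≈ 1.5317.
c_gold = y_gold − (n+g+δ)·k_gold = 1.5317 − 0.12·3.9570 ≈ 1.0569.

c_gold ≈ 1.057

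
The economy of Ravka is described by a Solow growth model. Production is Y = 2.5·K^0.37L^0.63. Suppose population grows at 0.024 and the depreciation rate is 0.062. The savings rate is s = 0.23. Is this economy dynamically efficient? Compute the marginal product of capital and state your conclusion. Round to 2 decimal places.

Break-even investment rate: n + δ = 0.024 + 0.062 = 0.086.
Steady-state k*: s·A·k^0.37 = 0.086·k gives k* = (0.23·2.5/0.086)^(1/0.63) ≈ 20.4076.
MPK = 0.37·2.5·20.4076^(-0.63) ≈ 0.1383.
MPK > n+δ = 0.086, so the economy is dynamically efficient (under-saving).

dynamically efficient; MPK ≈ 0.14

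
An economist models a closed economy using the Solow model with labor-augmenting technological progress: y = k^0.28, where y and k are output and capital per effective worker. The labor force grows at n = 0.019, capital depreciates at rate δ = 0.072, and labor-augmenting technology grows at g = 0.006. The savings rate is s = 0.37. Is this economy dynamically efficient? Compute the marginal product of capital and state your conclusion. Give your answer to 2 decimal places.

dynamically inefficient; MPK ≈ 0.07

Break-even investment rate: n + g + δ = 0.019 + 0.006 + 0.072 = 0.097.
Steady-state k*: s·k^0.28 = 0.097·k gives k* = (0.37/0.097)^(1/0.72) ≈ 6.4201.
MPK = 0.28·6.4201^(-0.72) ≈ 0.0734.
MPK < n+g+δ = 0.097, so the economy is dynamically inefficient (over-saving).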